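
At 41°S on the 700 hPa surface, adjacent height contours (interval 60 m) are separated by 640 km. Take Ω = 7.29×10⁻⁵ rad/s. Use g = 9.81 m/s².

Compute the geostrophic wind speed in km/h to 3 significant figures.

Coriolis parameter at 41°S:
f = 2Ω sin φ = 2 × 7.29×10⁻⁵ × sin 41° = 9.57×10⁻⁵ s⁻¹
Height gradient: |∂Z/∂n| = 60 m / 640000 m = 9.38×10⁻⁵
On a pressure surface, geostrophic balance gives V_g = (g/f)|∂Z/∂n|:
V_g = 9.81 × 9.38×10⁻⁵ / 9.57×10⁻⁵ = 9.61 m/s
Converting: 9.61 m/s × 3.6 = 34.6 km/h

34.6 km/h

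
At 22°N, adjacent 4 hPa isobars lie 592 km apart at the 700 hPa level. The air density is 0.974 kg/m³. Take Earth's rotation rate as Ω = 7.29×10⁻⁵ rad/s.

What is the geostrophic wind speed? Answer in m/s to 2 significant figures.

13 m/s

Coriolis parameter at 22°N:
f = 2Ω sin φ = 2 × 7.29×10⁻⁵ × sin 22° = 5.46×10⁻⁵ s⁻¹
Pressure gradient: |∂P/∂n| = 400 Pa / 592000 m = 6.76×10⁻⁴ Pa/m
Geostrophic balance (pressure-gradient force = Coriolis force):
V_g = (1/(fρ)) |∂P/∂n| = 6.76×10⁻⁴ / (5.46×10⁻⁵ × 0.974) = 12.7 m/s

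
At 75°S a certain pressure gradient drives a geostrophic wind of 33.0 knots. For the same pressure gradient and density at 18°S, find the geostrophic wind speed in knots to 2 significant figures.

100 knots

With the same pressure gradient and density, V_g ∝ 1/f ∝ 1/sin φ.
V₂ = V₁ · sin φ₁ / sin φ₂ = 33.0 × sin 75° / sin 18°
V₂ = 33.0 × 0.9659/0.3090 = 100 knots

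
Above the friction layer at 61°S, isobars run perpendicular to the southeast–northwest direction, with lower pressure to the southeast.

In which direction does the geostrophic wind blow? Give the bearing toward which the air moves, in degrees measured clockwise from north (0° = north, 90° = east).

The pressure-gradient force points toward the southeast (bearing 135°).
Geostrophic balance: in the Southern Hemisphere the Coriolis force deflects motion to the left, so the geostrophic wind blows 90° to the left of the pressure-gradient force (low pressure on the right).
Rotating 135° by 90° counterclockwise gives 045° — the wind blows toward the northeast.

045°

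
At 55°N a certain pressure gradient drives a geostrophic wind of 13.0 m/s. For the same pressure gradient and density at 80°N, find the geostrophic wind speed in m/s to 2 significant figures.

With the same pressure gradient and density, V_g ∝ 1/f ∝ 1/sin φ.
V₂ = V₁ · sin φ₁ / sin φ₂ = 13.0 × sin 55° / sin 80°
V₂ = 13.0 × 0.8192/0.9848 = 11 m/s

11 m/s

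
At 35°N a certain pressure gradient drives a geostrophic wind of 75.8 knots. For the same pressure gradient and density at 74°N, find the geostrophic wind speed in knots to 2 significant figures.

With the same pressure gradient and density, V_g ∝ 1/f ∝ 1/sin φ.
V₂ = V₁ · sin φ₁ / sin φ₂ = 75.8 × sin 35° / sin 74°
V₂ = 75.8 × 0.5736/0.9613 = 45 knots

45 knots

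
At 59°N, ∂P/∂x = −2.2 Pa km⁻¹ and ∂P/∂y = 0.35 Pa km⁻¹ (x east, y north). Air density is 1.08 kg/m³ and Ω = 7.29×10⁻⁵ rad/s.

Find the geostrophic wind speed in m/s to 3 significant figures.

16.5 m/s

Coriolis parameter at 59°N:
f = 2Ω sin φ = 2 × 7.29×10⁻⁵ × sin 59° = 1.25×10⁻⁴ s⁻¹
Component geostrophic relations (x east, y north):
u_g = −(1/(fρ)) ∂P/∂y,  v_g = (1/(fρ)) ∂P/∂x
u_g = −(0.35×10⁻³)/(1.25×10⁻⁴ × 1.08) = −2.59 m/s;  v_g = (−2.2×10⁻³)/(1.25×10⁻⁴ × 1.08) = −16.3 m/s
|V_g| = √(u_g² + v_g²) = 16.5 m/s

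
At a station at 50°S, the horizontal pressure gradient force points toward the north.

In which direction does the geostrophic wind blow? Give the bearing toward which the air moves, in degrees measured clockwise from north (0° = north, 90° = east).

270°

The pressure-gradient force points toward the north (bearing 000°).
Geostrophic balance: in the Southern Hemisphere the Coriolis force deflects motion to the left, so the geostrophic wind blows 90° to the left of the pressure-gradient force (low pressure on the right).
Rotating 000° by 90° counterclockwise gives 270° — the wind blows toward the west.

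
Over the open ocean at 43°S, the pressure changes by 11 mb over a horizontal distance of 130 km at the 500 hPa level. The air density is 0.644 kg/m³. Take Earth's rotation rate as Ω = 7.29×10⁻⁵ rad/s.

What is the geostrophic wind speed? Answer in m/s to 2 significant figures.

Coriolis parameter at 43°S:
f = 2Ω sin φ = 2 × 7.29×10⁻⁵ × sin 43° = 9.94×10⁻⁵ s⁻¹
Pressure gradient: |∂P/∂n| = 1100 Pa / 130000 m = 8.46×10⁻³ Pa/m
Geostrophic balance (pressure-gradient force = Coriolis force):
V_g = (1/(fρ)) |∂P/∂n| = 8.46×10⁻³ / (9.94×10⁻⁵ × 0.644) = 132 m/s

130 m/s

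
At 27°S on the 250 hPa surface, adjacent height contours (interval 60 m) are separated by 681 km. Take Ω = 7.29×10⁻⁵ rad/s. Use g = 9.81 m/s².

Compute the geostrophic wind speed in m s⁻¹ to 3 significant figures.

Coriolis parameter at 27°S:
f = 2Ω sin φ = 2 × 7.29×10⁻⁵ × sin 27° = 6.62×10⁻⁵ s⁻¹
Height gradient: |∂Z/∂n| = 60 m / 681000 m = 8.81×10⁻⁵
On a pressure surface, geostrophic balance gives V_g = (g/f)|∂Z/∂n|:
V_g = 9.81 × 8.81×10⁻⁵ / 6.62×10⁻⁵ = 13.1 m/s

13.1 m s⁻¹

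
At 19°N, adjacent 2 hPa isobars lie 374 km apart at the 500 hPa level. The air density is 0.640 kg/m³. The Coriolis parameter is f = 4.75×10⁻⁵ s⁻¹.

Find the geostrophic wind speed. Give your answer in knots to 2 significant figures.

Pressure gradient: |∂P/∂n| = 200 Pa / 374000 m = 5.35×10⁻⁴ Pa/m
Geostrophic balance (pressure-gradient force = Coriolis force):
V_g = (1/(fρ)) |∂P/∂n| = 5.35×10⁻⁴ / (4.75×10⁻⁵ × 0.640) = 17.6 m/s
Converting: 17.6 m/s × 1.944 = 34 knots

34 knots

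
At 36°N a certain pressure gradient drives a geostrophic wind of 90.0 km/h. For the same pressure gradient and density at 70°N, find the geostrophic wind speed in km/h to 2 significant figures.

With the same pressure gradient and density, V_g ∝ 1/f ∝ 1/sin φ.
V₂ = V₁ · sin φ₁ / sin φ₂ = 90.0 × sin 36° / sin 70°
V₂ = 90.0 × 0.5878/0.9397 = 56 km/h

56 km/h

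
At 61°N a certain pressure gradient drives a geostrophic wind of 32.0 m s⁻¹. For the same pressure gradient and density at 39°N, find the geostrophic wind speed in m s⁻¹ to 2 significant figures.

44 m s⁻¹

With the same pressure gradient and density, V_g ∝ 1/f ∝ 1/sin φ.
V₂ = V₁ · sin φ₁ / sin φ₂ = 32.0 × sin 61° / sin 39°
V₂ = 32.0 × 0.8746/0.6293 = 44 m s⁻¹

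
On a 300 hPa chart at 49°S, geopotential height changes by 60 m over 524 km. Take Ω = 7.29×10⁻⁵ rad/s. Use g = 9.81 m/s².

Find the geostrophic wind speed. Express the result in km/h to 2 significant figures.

37 km/h

Coriolis parameter at 49°S:
f = 2Ω sin φ = 2 × 7.29×10⁻⁵ × sin 49° = 1.10×10⁻⁴ s⁻¹
Height gradient: |∂Z/∂n| = 60 m / 524000 m = 1.15×10⁻⁴
On a pressure surface, geostrophic balance gives V_g = (g/f)|∂Z/∂n|:
V_g = 9.81 × 1.15×10⁻⁴ / 1.10×10⁻⁴ = 10.2 m/s
Converting: 10.2 m/s × 3.6 = 37 km/h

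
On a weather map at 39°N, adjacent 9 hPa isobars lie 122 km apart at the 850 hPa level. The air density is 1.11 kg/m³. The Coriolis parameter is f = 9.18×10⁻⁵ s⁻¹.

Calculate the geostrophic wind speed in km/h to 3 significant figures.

261 km/h

Pressure gradient: |∂P/∂n| = 900 Pa / 122000 m = 7.38×10⁻³ Pa/m
Geostrophic balance (pressure-gradient force = Coriolis force):
V_g = (1/(fρ)) |∂P/∂n| = 7.38×10⁻³ / (9.18×10⁻⁵ × 1.11) = 72.4 m/s
Converting: 72.4 m/s × 3.6 = 261 km/h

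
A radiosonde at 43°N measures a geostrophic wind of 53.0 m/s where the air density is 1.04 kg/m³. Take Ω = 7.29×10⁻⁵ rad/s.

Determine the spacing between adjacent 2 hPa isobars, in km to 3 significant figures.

36.5 km

Coriolis parameter at 43°N:
f = 2Ω sin φ = 2 × 7.29×10⁻⁵ × sin 43° = 9.94×10⁻⁵ s⁻¹
Geostrophic balance rearranged: |∂P/∂n| = f ρ V_g
|∂P/∂n| = 9.94×10⁻⁵ × 1.04 × 53.0 = 5.48×10⁻³ Pa/m
Isobar spacing: Δn = ΔP/|∂P/∂n| = 200 Pa / 5.48×10⁻³ Pa/m = 36491 m ≈ 36.5 km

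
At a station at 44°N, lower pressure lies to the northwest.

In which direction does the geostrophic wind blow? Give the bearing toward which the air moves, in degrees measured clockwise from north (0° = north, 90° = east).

045°

The pressure-gradient force points toward the northwest (bearing 315°).
Geostrophic balance: in the Northern Hemisphere the Coriolis force deflects motion to the right, so the geostrophic wind blows 90° to the right of the pressure-gradient force (low pressure on the left).
Rotating 315° by 90° clockwise gives 045° — the wind blows toward the northeast.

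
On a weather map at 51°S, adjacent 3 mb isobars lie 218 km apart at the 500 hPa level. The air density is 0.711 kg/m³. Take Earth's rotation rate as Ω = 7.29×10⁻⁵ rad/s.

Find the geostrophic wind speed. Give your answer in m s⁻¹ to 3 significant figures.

17.1 m s⁻¹

Coriolis parameter at 51°S:
f = 2Ω sin φ = 2 × 7.29×10⁻⁵ × sin 51° = 1.13×10⁻⁴ s⁻¹
Pressure gradient: |∂P/∂n| = 300 Pa / 218000 m = 1.38×10⁻³ Pa/m
Geostrophic balance (pressure-gradient force = Coriolis force):
V_g = (1/(fρ)) |∂P/∂n| = 1.38×10⁻³ / (1.13×10⁻⁴ × 0.711) = 17.1 m/s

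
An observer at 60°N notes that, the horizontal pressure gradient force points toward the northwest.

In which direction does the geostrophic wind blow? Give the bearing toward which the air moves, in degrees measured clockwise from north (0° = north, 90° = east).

045°

The pressure-gradient force points toward the northwest (bearing 315°).
Geostrophic balance: in the Northern Hemisphere the Coriolis force deflects motion to the right, so the geostrophic wind blows 90° to the right of the pressure-gradient force (low pressure on the left).
Rotating 315° by 90° clockwise gives 045° — the wind blows toward the northeast.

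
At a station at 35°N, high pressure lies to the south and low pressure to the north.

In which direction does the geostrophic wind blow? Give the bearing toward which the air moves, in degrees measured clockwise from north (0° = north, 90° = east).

The pressure-gradient force points toward the north (bearing 000°).
Geostrophic balance: in the Northern Hemisphere the Coriolis force deflects motion to the right, so the geostrophic wind blows 90° to the right of the pressure-gradient force (low pressure on the left).
Rotating 000° by 90° clockwise gives 090° — the wind blows toward the east.

090°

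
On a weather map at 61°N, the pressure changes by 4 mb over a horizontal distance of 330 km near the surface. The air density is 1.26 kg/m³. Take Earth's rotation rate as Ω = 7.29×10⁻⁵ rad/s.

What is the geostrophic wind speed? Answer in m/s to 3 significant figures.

7.54 m/s

Coriolis parameter at 61°N:
f = 2Ω sin φ = 2 × 7.29×10⁻⁵ × sin 61° = 1.28×10⁻⁴ s⁻¹
Pressure gradient: |∂P/∂n| = 400 Pa / 330000 m = 1.21×10⁻³ Pa/m
Geostrophic balance (pressure-gradient force = Coriolis force):
V_g = (1/(fρ)) |∂P/∂n| = 1.21×10⁻³ / (1.28×10⁻⁴ × 1.26) = 7.54 m/s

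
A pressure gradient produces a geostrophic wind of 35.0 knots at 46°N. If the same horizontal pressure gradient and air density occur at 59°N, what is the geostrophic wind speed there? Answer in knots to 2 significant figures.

With the same pressure gradient and density, V_g ∝ 1/f ∝ 1/sin φ.
V₂ = V₁ · sin φ₁ / sin φ₂ = 35.0 × sin 46° / sin 59°
V₂ = 35.0 × 0.7193/0.8572 = 29 knots

29 knots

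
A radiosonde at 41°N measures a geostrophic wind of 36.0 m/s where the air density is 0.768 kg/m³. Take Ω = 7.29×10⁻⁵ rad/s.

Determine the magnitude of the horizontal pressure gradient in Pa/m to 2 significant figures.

Coriolis parameter at 41°N:
f = 2Ω sin φ = 2 × 7.29×10⁻⁵ × sin 41° = 9.57×10⁻⁵ s⁻¹
Geostrophic balance rearranged: |∂P/∂n| = f ρ V_g
|∂P/∂n| = 9.57×10⁻⁵ × 0.768 × 36.0 = 2.64×10⁻³ Pa/m

2.6×10⁻³ Pa/m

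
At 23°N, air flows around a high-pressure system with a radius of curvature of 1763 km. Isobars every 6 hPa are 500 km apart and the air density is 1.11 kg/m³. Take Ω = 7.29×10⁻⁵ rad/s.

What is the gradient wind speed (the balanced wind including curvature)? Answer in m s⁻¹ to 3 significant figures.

Coriolis parameter at 23°N:
f = 2Ω sin φ = 2 × 7.29×10⁻⁵ × sin 23° = 5.70×10⁻⁵ s⁻¹
Pressure gradient: |∂P/∂n| = 600 Pa / 500000 m = 1.20×10⁻³ Pa/m
Geostrophic speed: V_g = |∂P/∂n|/(fρ) = 1.20×10⁻³/(5.70×10⁻⁵ × 1.11) = 19.0 m/s
Around a high, pressure-gradient force acts outward with centrifugal, so Coriolis balances both:
fV = (1/ρ)|∂P/∂n| + V²/R  →  V² − fR·V + fR·V_g = 0
With fR = 5.70×10⁻⁵ × 1763×10³ m = 100 m/s:
V = [fR − √((fR)² − 4 fR V_g)]/2 = [100 − √(100² − 4×100×19)]/2 = 25.4 m/s
Supergeostrophic (V > V_g = 19 m/s), as expected around a high.

25.4 m s⁻¹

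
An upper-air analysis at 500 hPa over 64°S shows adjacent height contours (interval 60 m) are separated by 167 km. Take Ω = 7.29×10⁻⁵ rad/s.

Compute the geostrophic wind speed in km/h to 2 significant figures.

97 km/h

Coriolis parameter at 64°S:
f = 2Ω sin φ = 2 × 7.29×10⁻⁵ × sin 64° = 1.31×10⁻⁴ s⁻¹
Height gradient: |∂Z/∂n| = 60 m / 167000 m = 3.59×10⁻⁴
On a pressure surface, geostrophic balance gives V_g = (g/f)|∂Z/∂n|:
V_g = 9.81 × 3.59×10⁻⁴ / 1.31×10⁻⁴ = 26.9 m/s
Converting: 26.9 m/s × 3.6 = 97 km/h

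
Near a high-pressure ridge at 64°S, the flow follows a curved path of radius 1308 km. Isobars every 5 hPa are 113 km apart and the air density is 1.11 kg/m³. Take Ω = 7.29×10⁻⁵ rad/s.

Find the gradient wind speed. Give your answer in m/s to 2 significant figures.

40 m/s

Coriolis parameter at 64°S:
f = 2Ω sin φ = 2 × 7.29×10⁻⁵ × sin 64° = 1.31×10⁻⁴ s⁻¹
Pressure gradient: |∂P/∂n| = 500 Pa / 113000 m = 4.42×10⁻³ Pa/m
Geostrophic speed: V_g = |∂P/∂n|/(fρ) = 4.42×10⁻³/(1.31×10⁻⁴ × 1.11) = 30.4 m/s
Around a high, pressure-gradient force acts outward with centrifugal, so Coriolis balances both:
fV = (1/ρ)|∂P/∂n| + V²/R  →  V² − fR·V + fR·V_g = 0
With fR = 1.31×10⁻⁴ × 1308×10³ m = 171 m/s:
V = [fR − √((fR)² − 4 fR V_g)]/2 = [171 − √(171² − 4×171×30.4)]/2 = 39.5 m/s
Supergeostrophic (V > V_g = 30.4 m/s), as expected around a high.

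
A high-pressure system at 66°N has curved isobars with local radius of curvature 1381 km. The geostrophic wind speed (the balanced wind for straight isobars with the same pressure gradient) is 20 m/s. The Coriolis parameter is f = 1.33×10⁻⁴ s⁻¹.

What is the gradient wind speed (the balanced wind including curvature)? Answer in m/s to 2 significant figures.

Around a high, pressure-gradient force acts outward with centrifugal, so Coriolis balances both:
fV = (1/ρ)|∂P/∂n| + V²/R  →  V² − fR·V + fR·V_g = 0
With fR = 1.33×10⁻⁴ × 1381×10³ m = 184 m/s:
V = [fR − √((fR)² − 4 fR V_g)]/2 = [184 − √(184² − 4×184×20)]/2 = 22.8 m/s
Supergeostrophic (V > V_g = 20 m/s), as expected around a high.

23 m/s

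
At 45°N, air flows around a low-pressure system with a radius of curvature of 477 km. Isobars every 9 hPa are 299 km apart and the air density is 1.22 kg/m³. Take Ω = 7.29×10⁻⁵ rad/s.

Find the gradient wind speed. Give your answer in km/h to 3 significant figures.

Coriolis parameter at 45°N:
f = 2Ω sin φ = 2 × 7.29×10⁻⁵ × sin 45° = 1.03×10⁻⁴ s⁻¹
Pressure gradient: |∂P/∂n| = 900 Pa / 299000 m = 3.01×10⁻³ Pa/m
Geostrophic speed: V_g = |∂P/∂n|/(fρ) = 3.01×10⁻³/(1.03×10⁻⁴ × 1.22) = 23.9 m/s
Around a low, centrifugal force acts outward with Coriolis, so pressure-gradient force balances both:
(1/ρ)|∂P/∂n| = fV + V²/R  →  V² + fR·V − fR·V_g = 0
With fR = 1.03×10⁻⁴ × 477×10³ m = 49.2 m/s:
V = [−fR + √((fR)² + 4 fR V_g)]/2 = [−49.2 + √(49.2² + 4×49.2×23.9)]/2 = 17.6 m/s
Subgeostrophic (V < V_g = 23.9 m/s), as expected around a low.
Converting: 17.6 m/s × 3.6 = 63.4 km/h

63.4 km/h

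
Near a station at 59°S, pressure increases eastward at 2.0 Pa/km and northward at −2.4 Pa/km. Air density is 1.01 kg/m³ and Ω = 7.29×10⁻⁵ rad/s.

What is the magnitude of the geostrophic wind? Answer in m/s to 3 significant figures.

Coriolis parameter at 59°S:
f = 2Ω sin φ = 2 × 7.29×10⁻⁵ × sin 59° = 1.25×10⁻⁴ s⁻¹
In the Southern Hemisphere f is negative: f = −1.25×10⁻⁴ s⁻¹.
Component geostrophic relations (x east, y north):
u_g = −(1/(fρ)) ∂P/∂y,  v_g = (1/(fρ)) ∂P/∂x
u_g = −(−2.4×10⁻³)/(−1.25×10⁻⁴ × 1.01) = −19.0 m/s;  v_g = (2.0×10⁻³)/(−1.25×10⁻⁴ × 1.01) = −15.8 m/s
|V_g| = √(u_g² + v_g²) = 24.8 m/s

24.8 m/s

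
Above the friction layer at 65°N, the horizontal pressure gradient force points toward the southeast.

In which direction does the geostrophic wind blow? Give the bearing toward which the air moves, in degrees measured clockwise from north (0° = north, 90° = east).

The pressure-gradient force points toward the southeast (bearing 135°).
Geostrophic balance: in the Northern Hemisphere the Coriolis force deflects motion to the right, so the geostrophic wind blows 90° to the right of the pressure-gradient force (low pressure on the left).
Rotating 135° by 90° clockwise gives 225° — the wind blows toward the southwest.

225°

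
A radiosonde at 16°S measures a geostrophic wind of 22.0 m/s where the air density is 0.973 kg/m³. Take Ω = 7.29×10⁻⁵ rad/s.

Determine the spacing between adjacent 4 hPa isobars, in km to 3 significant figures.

Coriolis parameter at 16°S:
f = 2Ω sin φ = 2 × 7.29×10⁻⁵ × sin 16° = 4.02×10⁻⁵ s⁻¹
Geostrophic balance rearranged: |∂P/∂n| = f ρ V_g
|∂P/∂n| = 4.02×10⁻⁵ × 0.973 × 22.0 = 8.60×10⁻⁴ Pa/m
Isobar spacing: Δn = ΔP/|∂P/∂n| = 400 Pa / 8.60×10⁻⁴ Pa/m = 464974 m ≈ 465 km

465 km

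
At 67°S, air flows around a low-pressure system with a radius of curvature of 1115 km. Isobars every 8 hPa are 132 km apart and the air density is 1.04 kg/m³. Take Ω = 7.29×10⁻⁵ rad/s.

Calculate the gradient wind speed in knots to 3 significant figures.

68.3 knots

Coriolis parameter at 67°S:
f = 2Ω sin φ = 2 × 7.29×10⁻⁵ × sin 67° = 1.34×10⁻⁴ s⁻¹
Pressure gradient: |∂P/∂n| = 800 Pa / 132000 m = 6.06×10⁻³ Pa/m
Geostrophic speed: V_g = |∂P/∂n|/(fρ) = 6.06×10⁻³/(1.34×10⁻⁴ × 1.04) = 43.4 m/s
Around a low, centrifugal force acts outward with Coriolis, so pressure-gradient force balances both:
(1/ρ)|∂P/∂n| = fV + V²/R  →  V² + fR·V − fR·V_g = 0
With fR = 1.34×10⁻⁴ × 1115×10³ m = 150 m/s:
V = [−fR + √((fR)² + 4 fR V_g)]/2 = [−150 + √(150² + 4×150×43.4)]/2 = 35.2 m/s
Subgeostrophic (V < V_g = 43.4 m/s), as expected around a low.
Converting: 35.2 m/s × 1.944 = 68.3 knots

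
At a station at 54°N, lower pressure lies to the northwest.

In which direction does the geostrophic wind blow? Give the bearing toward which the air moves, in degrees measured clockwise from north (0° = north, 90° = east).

045°

The pressure-gradient force points toward the northwest (bearing 315°).
Geostrophic balance: in the Northern Hemisphere the Coriolis force deflects motion to the right, so the geostrophic wind blows 90° to the right of the pressure-gradient force (low pressure on the left).
Rotating 315° by 90° clockwise gives 045° — the wind blows toward the northeast.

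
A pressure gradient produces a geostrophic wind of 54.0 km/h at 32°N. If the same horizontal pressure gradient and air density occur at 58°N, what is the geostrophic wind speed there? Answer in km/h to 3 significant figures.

33.7 km/h

With the same pressure gradient and density, V_g ∝ 1/f ∝ 1/sin φ.
V₂ = V₁ · sin φ₁ / sin φ₂ = 54.0 × sin 32° / sin 58°
V₂ = 54.0 × 0.5299/0.8480 = 33.7 km/h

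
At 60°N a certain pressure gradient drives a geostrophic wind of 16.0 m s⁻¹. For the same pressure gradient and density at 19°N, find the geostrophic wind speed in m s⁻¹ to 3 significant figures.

With the same pressure gradient and density, V_g ∝ 1/f ∝ 1/sin φ.
V₂ = V₁ · sin φ₁ / sin φ₂ = 16.0 × sin 60° / sin 19°
V₂ = 16.0 × 0.8660/0.3256 = 42.6 m s⁻¹

42.6 m s⁻¹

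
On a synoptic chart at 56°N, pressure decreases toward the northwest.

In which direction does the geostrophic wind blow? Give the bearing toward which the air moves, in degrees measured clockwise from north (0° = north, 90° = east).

045°

The pressure-gradient force points toward the northwest (bearing 315°).
Geostrophic balance: in the Northern Hemisphere the Coriolis force deflects motion to the right, so the geostrophic wind blows 90° to the right of the pressure-gradient force (low pressure on the left).
Rotating 315° by 90° clockwise gives 045° — the wind blows toward the northeast.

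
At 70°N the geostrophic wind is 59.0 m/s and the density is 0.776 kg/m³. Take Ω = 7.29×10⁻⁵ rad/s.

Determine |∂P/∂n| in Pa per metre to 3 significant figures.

6.27×10⁻³ Pa/m

Coriolis parameter at 70°N:
f = 2Ω sin φ = 2 × 7.29×10⁻⁵ × sin 70° = 1.37×10⁻⁴ s⁻¹
Geostrophic balance rearranged: |∂P/∂n| = f ρ V_g
|∂P/∂n| = 1.37×10⁻⁴ × 0.776 × 59.0 = 6.27×10⁻³ Pa/m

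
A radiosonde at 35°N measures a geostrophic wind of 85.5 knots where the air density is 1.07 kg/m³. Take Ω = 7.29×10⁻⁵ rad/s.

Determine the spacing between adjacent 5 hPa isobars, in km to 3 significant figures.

Coriolis parameter at 35°N:
f = 2Ω sin φ = 2 × 7.29×10⁻⁵ × sin 35° = 8.36×10⁻⁵ s⁻¹
Wind speed in SI: 85.5 knots = 44.0 m/s
Geostrophic balance rearranged: |∂P/∂n| = f ρ V_g
|∂P/∂n| = 8.36×10⁻⁵ × 1.07 × 44.0 = 3.94×10⁻³ Pa/m
Isobar spacing: Δn = ΔP/|∂P/∂n| = 500 Pa / 3.94×10⁻³ Pa/m = 127038 m ≈ 127 km

127 km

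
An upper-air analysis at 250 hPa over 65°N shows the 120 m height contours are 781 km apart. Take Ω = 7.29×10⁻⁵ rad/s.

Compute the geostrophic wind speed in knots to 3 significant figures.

22.2 knots

Coriolis parameter at 65°N:
f = 2Ω sin φ = 2 × 7.29×10⁻⁵ × sin 65° = 1.32×10⁻⁴ s⁻¹
Height gradient: |∂Z/∂n| = 120 m / 781000 m = 1.54×10⁻⁴
On a pressure surface, geostrophic balance gives V_g = (g/f)|∂Z/∂n|:
V_g = 9.81 × 1.54×10⁻⁴ / 1.32×10⁻⁴ = 11.4 m/s
Converting: 11.4 m/s × 1.944 = 22.2 knots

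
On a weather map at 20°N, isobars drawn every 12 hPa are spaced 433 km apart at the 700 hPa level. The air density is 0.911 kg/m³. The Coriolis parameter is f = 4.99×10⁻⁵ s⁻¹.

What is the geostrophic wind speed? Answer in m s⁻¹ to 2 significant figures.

Pressure gradient: |∂P/∂n| = 1200 Pa / 433000 m = 2.77×10⁻³ Pa/m
Geostrophic balance (pressure-gradient force = Coriolis force):
V_g = (1/(fρ)) |∂P/∂n| = 2.77×10⁻³ / (4.99×10⁻⁵ × 0.911) = 61.0 m/s

61 m s⁻¹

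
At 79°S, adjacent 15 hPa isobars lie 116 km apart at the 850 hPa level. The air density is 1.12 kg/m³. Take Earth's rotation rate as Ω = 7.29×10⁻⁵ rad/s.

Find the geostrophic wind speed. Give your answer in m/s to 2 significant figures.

Coriolis parameter at 79°S:
f = 2Ω sin φ = 2 × 7.29×10⁻⁵ × sin 79° = 1.43×10⁻⁴ s⁻¹
Pressure gradient: |∂P/∂n| = 1500 Pa / 116000 m = 1.29×10⁻² Pa/m
Geostrophic balance (pressure-gradient force = Coriolis force):
V_g = (1/(fρ)) |∂P/∂n| = 1.29×10⁻² / (1.43×10⁻⁴ × 1.12) = 80.7 m/s

81 m/s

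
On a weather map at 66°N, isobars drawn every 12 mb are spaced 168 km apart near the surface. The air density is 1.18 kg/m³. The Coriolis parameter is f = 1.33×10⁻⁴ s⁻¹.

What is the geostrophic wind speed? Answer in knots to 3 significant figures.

Pressure gradient: |∂P/∂n| = 1200 Pa / 168000 m = 7.14×10⁻³ Pa/m
Geostrophic balance (pressure-gradient force = Coriolis force):
V_g = (1/(fρ)) |∂P/∂n| = 7.14×10⁻³ / (1.33×10⁻⁴ × 1.18) = 45.5 m/s
Converting: 45.5 m/s × 1.944 = 88.5 knots

88.5 knots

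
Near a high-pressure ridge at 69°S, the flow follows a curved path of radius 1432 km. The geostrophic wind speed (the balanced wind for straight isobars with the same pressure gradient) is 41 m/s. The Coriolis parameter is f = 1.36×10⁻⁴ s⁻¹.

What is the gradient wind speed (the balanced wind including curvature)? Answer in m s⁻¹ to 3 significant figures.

58.7 m s⁻¹

Around a high, pressure-gradient force acts outward with centrifugal, so Coriolis balances both:
fV = (1/ρ)|∂P/∂n| + V²/R  →  V² − fR·V + fR·V_g = 0
With fR = 1.36×10⁻⁴ × 1432×10³ m = 195 m/s:
V = [fR − √((fR)² − 4 fR V_g)]/2 = [195 − √(195² − 4×195×41)]/2 = 58.7 m/s
Supergeostrophic (V > V_g = 41 m/s), as expected around a high.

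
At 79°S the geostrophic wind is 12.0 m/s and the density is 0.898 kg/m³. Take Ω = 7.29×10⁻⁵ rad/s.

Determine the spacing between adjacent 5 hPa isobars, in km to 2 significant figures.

Coriolis parameter at 79°S:
f = 2Ω sin φ = 2 × 7.29×10⁻⁵ × sin 79° = 1.43×10⁻⁴ s⁻¹
Geostrophic balance rearranged: |∂P/∂n| = f ρ V_g
|∂P/∂n| = 1.43×10⁻⁴ × 0.898 × 12.0 = 1.54×10⁻³ Pa/m
Isobar spacing: Δn = ΔP/|∂P/∂n| = 500 Pa / 1.54×10⁻³ Pa/m = 324196 m ≈ 320 km

320 km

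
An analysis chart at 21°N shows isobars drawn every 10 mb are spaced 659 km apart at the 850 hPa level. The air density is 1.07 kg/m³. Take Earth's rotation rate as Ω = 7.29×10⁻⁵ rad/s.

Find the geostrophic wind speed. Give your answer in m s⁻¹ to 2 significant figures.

Coriolis parameter at 21°N:
f = 2Ω sin φ = 2 × 7.29×10⁻⁵ × sin 21° = 5.23×10⁻⁵ s⁻¹
Pressure gradient: |∂P/∂n| = 1000 Pa / 659000 m = 1.52×10⁻³ Pa/m
Geostrophic balance (pressure-gradient force = Coriolis force):
V_g = (1/(fρ)) |∂P/∂n| = 1.52×10⁻³ / (5.23×10⁻⁵ × 1.07) = 27.1 m/s

27 m s⁻¹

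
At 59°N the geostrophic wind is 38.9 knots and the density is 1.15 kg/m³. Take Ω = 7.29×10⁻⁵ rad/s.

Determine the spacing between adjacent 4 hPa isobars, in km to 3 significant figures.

139 km

Coriolis parameter at 59°N:
f = 2Ω sin φ = 2 × 7.29×10⁻⁵ × sin 59° = 1.25×10⁻⁴ s⁻¹
Wind speed in SI: 38.9 knots = 20.0 m/s
Geostrophic balance rearranged: |∂P/∂n| = f ρ V_g
|∂P/∂n| = 1.25×10⁻⁴ × 1.15 × 20.0 = 2.88×10⁻³ Pa/m
Isobar spacing: Δn = ΔP/|∂P/∂n| = 400 Pa / 2.88×10⁻³ Pa/m = 139076 m ≈ 139 km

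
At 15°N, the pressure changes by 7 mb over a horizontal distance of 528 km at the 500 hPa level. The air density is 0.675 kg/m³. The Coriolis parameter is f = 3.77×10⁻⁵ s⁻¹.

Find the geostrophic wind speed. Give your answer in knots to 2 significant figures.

100 knots

Pressure gradient: |∂P/∂n| = 700 Pa / 528000 m = 1.33×10⁻³ Pa/m
Geostrophic balance (pressure-gradient force = Coriolis force):
V_g = (1/(fρ)) |∂P/∂n| = 1.33×10⁻³ / (3.77×10⁻⁵ × 0.675) = 52.1 m/s
Converting: 52.1 m/s × 1.944 = 100 knots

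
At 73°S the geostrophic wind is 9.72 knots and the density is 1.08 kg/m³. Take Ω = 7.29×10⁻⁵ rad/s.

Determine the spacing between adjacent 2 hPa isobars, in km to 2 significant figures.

270 km

Coriolis parameter at 73°S:
f = 2Ω sin φ = 2 × 7.29×10⁻⁵ × sin 73° = 1.39×10⁻⁴ s⁻¹
Wind speed in SI: 9.72 knots = 5.00 m/s
Geostrophic balance rearranged: |∂P/∂n| = f ρ V_g
|∂P/∂n| = 1.39×10⁻⁴ × 1.08 × 5.00 = 7.53×10⁻⁴ Pa/m
Isobar spacing: Δn = ΔP/|∂P/∂n| = 200 Pa / 7.53×10⁻⁴ Pa/m = 265612 m ≈ 270 km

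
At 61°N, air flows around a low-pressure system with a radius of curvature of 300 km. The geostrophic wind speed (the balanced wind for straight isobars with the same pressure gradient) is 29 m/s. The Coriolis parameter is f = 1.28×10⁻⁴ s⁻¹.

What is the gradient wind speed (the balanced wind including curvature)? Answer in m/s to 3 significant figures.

19.3 m/s

Around a low, centrifugal force acts outward with Coriolis, so pressure-gradient force balances both:
(1/ρ)|∂P/∂n| = fV + V²/R  →  V² + fR·V − fR·V_g = 0
With fR = 1.28×10⁻⁴ × 300×10³ m = 38.4 m/s:
V = [−fR + √((fR)² + 4 fR V_g)]/2 = [−38.4 + √(38.4² + 4×38.4×29)]/2 = 19.3 m/s
Subgeostrophic (V < V_g = 29 m/s), as expected around a low.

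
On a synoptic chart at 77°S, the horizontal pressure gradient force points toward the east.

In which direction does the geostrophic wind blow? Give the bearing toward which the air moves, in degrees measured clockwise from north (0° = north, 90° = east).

The pressure-gradient force points toward the east (bearing 090°).
Geostrophic balance: in the Southern Hemisphere the Coriolis force deflects motion to the left, so the geostrophic wind blows 90° to the left of the pressure-gradient force (low pressure on the right).
Rotating 090° by 90° counterclockwise gives 000° — the wind blows toward the north.

000°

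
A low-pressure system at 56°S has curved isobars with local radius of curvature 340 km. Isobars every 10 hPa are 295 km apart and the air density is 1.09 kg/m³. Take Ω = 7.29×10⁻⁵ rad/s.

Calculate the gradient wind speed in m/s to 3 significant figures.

17.9 m/s

Coriolis parameter at 56°S:
f = 2Ω sin φ = 2 × 7.29×10⁻⁵ × sin 56° = 1.21×10⁻⁴ s⁻¹
Pressure gradient: |∂P/∂n| = 1000 Pa / 295000 m = 3.39×10⁻³ Pa/m
Geostrophic speed: V_g = |∂P/∂n|/(fρ) = 3.39×10⁻³/(1.21×10⁻⁴ × 1.09) = 25.7 m/s
Around a low, centrifugal force acts outward with Coriolis, so pressure-gradient force balances both:
(1/ρ)|∂P/∂n| = fV + V²/R  →  V² + fR·V − fR·V_g = 0
With fR = 1.21×10⁻⁴ × 340×10³ m = 41.1 m/s:
V = [−fR + √((fR)² + 4 fR V_g)]/2 = [−41.1 + √(41.1² + 4×41.1×25.7)]/2 = 17.9 m/s
Subgeostrophic (V < V_g = 25.7 m/s), as expected around a low.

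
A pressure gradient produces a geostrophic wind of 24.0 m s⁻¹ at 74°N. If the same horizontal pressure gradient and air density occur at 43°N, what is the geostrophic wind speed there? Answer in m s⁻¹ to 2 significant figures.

34 m s⁻¹

With the same pressure gradient and density, V_g ∝ 1/f ∝ 1/sin φ.
V₂ = V₁ · sin φ₁ / sin φ₂ = 24.0 × sin 74° / sin 43°
V₂ = 24.0 × 0.9613/0.6820 = 34 m s⁻¹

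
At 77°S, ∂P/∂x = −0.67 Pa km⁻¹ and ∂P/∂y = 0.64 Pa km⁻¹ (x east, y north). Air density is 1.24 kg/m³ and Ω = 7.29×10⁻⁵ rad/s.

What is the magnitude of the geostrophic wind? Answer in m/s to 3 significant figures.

5.26 m/s

Coriolis parameter at 77°S:
f = 2Ω sin φ = 2 × 7.29×10⁻⁵ × sin 77° = 1.42×10⁻⁴ s⁻¹
In the Southern Hemisphere f is negative: f = −1.42×10⁻⁴ s⁻¹.
Component geostrophic relations (x east, y north):
u_g = −(1/(fρ)) ∂P/∂y,  v_g = (1/(fρ)) ∂P/∂x
u_g = −(0.64×10⁻³)/(−1.42×10⁻⁴ × 1.24) = 3.63 m/s;  v_g = (−0.67×10⁻³)/(−1.42×10⁻⁴ × 1.24) = 3.80 m/s
|V_g| = √(u_g² + v_g²) = 5.26 m/s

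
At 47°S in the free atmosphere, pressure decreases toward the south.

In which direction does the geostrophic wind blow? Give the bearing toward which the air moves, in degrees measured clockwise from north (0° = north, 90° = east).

The pressure-gradient force points toward the south (bearing 180°).
Geostrophic balance: in the Southern Hemisphere the Coriolis force deflects motion to the left, so the geostrophic wind blows 90° to the left of the pressure-gradient force (low pressure on the right).
Rotating 180° by 90° counterclockwise gives 090° — the wind blows toward the east.

090°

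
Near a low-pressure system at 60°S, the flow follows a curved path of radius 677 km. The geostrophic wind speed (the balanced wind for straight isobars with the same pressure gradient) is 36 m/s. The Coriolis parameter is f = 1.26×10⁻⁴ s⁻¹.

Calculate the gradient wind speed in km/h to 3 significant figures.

Around a low, centrifugal force acts outward with Coriolis, so pressure-gradient force balances both:
(1/ρ)|∂P/∂n| = fV + V²/R  →  V² + fR·V − fR·V_g = 0
With fR = 1.26×10⁻⁴ × 677×10³ m = 85.3 m/s:
V = [−fR + √((fR)² + 4 fR V_g)]/2 = [−85.3 + √(85.3² + 4×85.3×36)]/2 = 27.3 m/s
Subgeostrophic (V < V_g = 36 m/s), as expected around a low.
Converting: 27.3 m/s × 3.6 = 98.2 km/h

98.2 km/h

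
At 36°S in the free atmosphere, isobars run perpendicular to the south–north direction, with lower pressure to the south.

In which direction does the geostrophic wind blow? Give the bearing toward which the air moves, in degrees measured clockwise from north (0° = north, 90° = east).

090°

The pressure-gradient force points toward the south (bearing 180°).
Geostrophic balance: in the Southern Hemisphere the Coriolis force deflects motion to the left, so the geostrophic wind blows 90° to the left of the pressure-gradient force (low pressure on the right).
Rotating 180° by 90° counterclockwise gives 090° — the wind blows toward the east.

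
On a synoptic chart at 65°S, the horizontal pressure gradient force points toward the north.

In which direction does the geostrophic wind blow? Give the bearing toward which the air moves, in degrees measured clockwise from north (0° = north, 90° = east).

The pressure-gradient force points toward the north (bearing 000°).
Geostrophic balance: in the Southern Hemisphere the Coriolis force deflects motion to the left, so the geostrophic wind blows 90° to the left of the pressure-gradient force (low pressure on the right).
Rotating 000° by 90° counterclockwise gives 270° — the wind blows toward the west.

270°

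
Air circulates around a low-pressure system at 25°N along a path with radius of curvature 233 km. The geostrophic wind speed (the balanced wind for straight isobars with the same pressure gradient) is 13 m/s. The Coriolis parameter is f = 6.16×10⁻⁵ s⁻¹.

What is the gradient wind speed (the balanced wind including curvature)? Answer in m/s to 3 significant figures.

Around a low, centrifugal force acts outward with Coriolis, so pressure-gradient force balances both:
(1/ρ)|∂P/∂n| = fV + V²/R  →  V² + fR·V − fR·V_g = 0
With fR = 6.16×10⁻⁵ × 233×10³ m = 14.4 m/s:
V = [−fR + √((fR)² + 4 fR V_g)]/2 = [−14.4 + √(14.4² + 4×14.4×13)]/2 = 8.25 m/s
Subgeostrophic (V < V_g = 13 m/s), as expected around a low.

8.25 m/s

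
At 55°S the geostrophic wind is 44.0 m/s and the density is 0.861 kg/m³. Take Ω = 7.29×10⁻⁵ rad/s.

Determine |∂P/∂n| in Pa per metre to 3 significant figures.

4.52×10⁻³ Pa/m

Coriolis parameter at 55°S:
f = 2Ω sin φ = 2 × 7.29×10⁻⁵ × sin 55° = 1.19×10⁻⁴ s⁻¹
Geostrophic balance rearranged: |∂P/∂n| = f ρ V_g
|∂P/∂n| = 1.19×10⁻⁴ × 0.861 × 44.0 = 4.52×10⁻³ Pa/m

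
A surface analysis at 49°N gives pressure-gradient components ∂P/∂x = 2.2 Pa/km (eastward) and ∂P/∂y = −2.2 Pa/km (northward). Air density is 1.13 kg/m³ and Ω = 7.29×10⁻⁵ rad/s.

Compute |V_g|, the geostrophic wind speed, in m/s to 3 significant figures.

25.0 m/s

Coriolis parameter at 49°N:
f = 2Ω sin φ = 2 × 7.29×10⁻⁵ × sin 49° = 1.10×10⁻⁴ s⁻¹
Component geostrophic relations (x east, y north):
u_g = −(1/(fρ)) ∂P/∂y,  v_g = (1/(fρ)) ∂P/∂x
u_g = −(−2.2×10⁻³)/(1.10×10⁻⁴ × 1.13) = 17.7 m/s;  v_g = (2.2×10⁻³)/(1.10×10⁻⁴ × 1.13) = 17.7 m/s
|V_g| = √(u_g² + v_g²) = 25.0 m/s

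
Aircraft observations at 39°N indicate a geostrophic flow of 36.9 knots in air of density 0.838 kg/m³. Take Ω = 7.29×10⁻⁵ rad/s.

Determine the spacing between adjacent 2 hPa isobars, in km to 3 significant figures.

Coriolis parameter at 39°N:
f = 2Ω sin φ = 2 × 7.29×10⁻⁵ × sin 39° = 9.18×10⁻⁵ s⁻¹
Wind speed in SI: 36.9 knots = 19.0 m/s
Geostrophic balance rearranged: |∂P/∂n| = f ρ V_g
|∂P/∂n| = 9.18×10⁻⁵ × 0.838 × 19.0 = 1.46×10⁻³ Pa/m
Isobar spacing: Δn = ΔP/|∂P/∂n| = 200 Pa / 1.46×10⁻³ Pa/m = 137023 m ≈ 137 km

137 km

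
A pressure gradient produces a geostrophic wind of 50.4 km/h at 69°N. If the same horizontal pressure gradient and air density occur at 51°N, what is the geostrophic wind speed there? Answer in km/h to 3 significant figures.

60.5 km/h

With the same pressure gradient and density, V_g ∝ 1/f ∝ 1/sin φ.
V₂ = V₁ · sin φ₁ / sin φ₂ = 50.4 × sin 69° / sin 51°
V₂ = 50.4 × 0.9336/0.7771 = 60.5 km/h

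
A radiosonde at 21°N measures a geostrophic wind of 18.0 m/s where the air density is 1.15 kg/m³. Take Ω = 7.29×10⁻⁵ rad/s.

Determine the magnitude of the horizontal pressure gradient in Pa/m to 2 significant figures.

1.1×10⁻³ Pa/m

Coriolis parameter at 21°N:
f = 2Ω sin φ = 2 × 7.29×10⁻⁵ × sin 21° = 5.23×10⁻⁵ s⁻¹
Geostrophic balance rearranged: |∂P/∂n| = f ρ V_g
|∂P/∂n| = 5.23×10⁻⁵ × 1.15 × 18.0 = 1.08×10⁻³ Pa/m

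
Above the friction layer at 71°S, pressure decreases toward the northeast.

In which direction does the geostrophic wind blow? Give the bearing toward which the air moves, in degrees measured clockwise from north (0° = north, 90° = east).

315°

The pressure-gradient force points toward the northeast (bearing 045°).
Geostrophic balance: in the Southern Hemisphere the Coriolis force deflects motion to the left, so the geostrophic wind blows 90° to the left of the pressure-gradient force (low pressure on the right).
Rotating 045° by 90° counterclockwise gives 315° — the wind blows toward the northwest.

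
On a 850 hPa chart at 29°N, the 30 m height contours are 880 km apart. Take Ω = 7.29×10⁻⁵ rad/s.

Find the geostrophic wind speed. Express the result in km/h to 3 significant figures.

17.0 km/h

Coriolis parameter at 29°N:
f = 2Ω sin φ = 2 × 7.29×10⁻⁵ × sin 29° = 7.07×10⁻⁵ s⁻¹
Height gradient: |∂Z/∂n| = 30 m / 880000 m = 3.41×10⁻⁵
On a pressure surface, geostrophic balance gives V_g = (g/f)|∂Z/∂n|:
V_g = 9.81 × 3.41×10⁻⁵ / 7.07×10⁻⁵ = 4.73 m/s
Converting: 4.73 m/s × 3.6 = 17.0 km/h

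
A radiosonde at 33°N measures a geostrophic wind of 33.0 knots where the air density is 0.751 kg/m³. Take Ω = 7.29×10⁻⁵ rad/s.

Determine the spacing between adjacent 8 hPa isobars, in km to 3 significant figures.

790 km

Coriolis parameter at 33°N:
f = 2Ω sin φ = 2 × 7.29×10⁻⁵ × sin 33° = 7.94×10⁻⁵ s⁻¹
Wind speed in SI: 33.0 knots = 17.0 m/s
Geostrophic balance rearranged: |∂P/∂n| = f ρ V_g
|∂P/∂n| = 7.94×10⁻⁵ × 0.751 × 17.0 = 1.01×10⁻³ Pa/m
Isobar spacing: Δn = ΔP/|∂P/∂n| = 800 Pa / 1.01×10⁻³ Pa/m = 790190 m ≈ 790 km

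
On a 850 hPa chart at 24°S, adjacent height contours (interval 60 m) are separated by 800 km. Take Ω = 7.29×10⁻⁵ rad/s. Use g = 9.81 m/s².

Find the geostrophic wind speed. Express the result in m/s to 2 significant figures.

Coriolis parameter at 24°S:
f = 2Ω sin φ = 2 × 7.29×10⁻⁵ × sin 24° = 5.93×10⁻⁵ s⁻¹
Height gradient: |∂Z/∂n| = 60 m / 800000 m = 7.50×10⁻⁵
On a pressure surface, geostrophic balance gives V_g = (g/f)|∂Z/∂n|:
V_g = 9.81 × 7.50×10⁻⁵ / 5.93×10⁻⁵ = 12.4 m/s

12 m/s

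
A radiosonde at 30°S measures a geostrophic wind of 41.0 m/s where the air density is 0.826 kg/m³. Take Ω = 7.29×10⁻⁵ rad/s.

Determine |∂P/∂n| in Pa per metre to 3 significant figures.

2.47×10⁻³ Pa/m

Coriolis parameter at 30°S:
f = 2Ω sin φ = 2 × 7.29×10⁻⁵ × sin 30° = 7.29×10⁻⁵ s⁻¹
Geostrophic balance rearranged: |∂P/∂n| = f ρ V_g
|∂P/∂n| = 7.29×10⁻⁵ × 0.826 × 41.0 = 2.47×10⁻³ Pa/m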